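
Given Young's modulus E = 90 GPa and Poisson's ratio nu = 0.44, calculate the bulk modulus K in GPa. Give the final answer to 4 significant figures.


K = E / (3*(1-2*nu))
K = 90 / (3*(1-2*0.44))
K = 250 GPa


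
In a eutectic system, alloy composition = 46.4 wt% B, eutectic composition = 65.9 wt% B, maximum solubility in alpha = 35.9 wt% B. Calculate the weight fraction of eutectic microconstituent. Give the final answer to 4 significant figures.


f_primary = (C_e - C0) / (C_e - C_alpha_max)
f_primary = (65.9 - 46.4) / (65.9 - 35.9)
f_primary = 0.65
f_eutectic = 1 - 0.65 = 0.35


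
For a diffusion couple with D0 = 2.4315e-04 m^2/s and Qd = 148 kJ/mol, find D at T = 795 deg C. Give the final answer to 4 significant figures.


D = D0 * exp(-Qd / (R*T))
T = 1068.15 K
D = 2.4315e-04 * exp(-148e3 / (8.314 * 1068.15))
D = 1.406e-11 m^2/s


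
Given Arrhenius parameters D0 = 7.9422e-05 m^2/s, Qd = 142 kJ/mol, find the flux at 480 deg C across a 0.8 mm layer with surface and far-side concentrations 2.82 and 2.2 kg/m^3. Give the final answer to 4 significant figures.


Step 1: D = D0 * exp(-Qd/(R*T))
T = 480 + 273.15 = 753.15 K
D = 7.9422e-05 * exp(-142e3 / (8.314 * 753.15)) = 1.1251e-14 m^2/s
Step 2: J = D * (C1 - C2) / dx
J = 1.1251e-14 * (2.82 - 2.2) / 8e-04
J = 8.719e-12 kg/(m^2*s)


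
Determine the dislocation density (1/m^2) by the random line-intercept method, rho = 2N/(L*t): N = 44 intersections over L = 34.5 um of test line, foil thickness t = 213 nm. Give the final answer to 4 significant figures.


rho = 2N / (L * t)
L = 34.5 um = 3.45e-05 m, t = 213 nm = 2.13e-07 m
rho = 2 * 44 / (3.45e-05 * 2.13e-07)
rho = 1.198e+13 1/m^2


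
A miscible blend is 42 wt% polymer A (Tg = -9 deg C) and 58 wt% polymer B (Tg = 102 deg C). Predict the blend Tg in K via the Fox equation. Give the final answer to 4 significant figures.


1/Tg = w1/Tg1 + w2/Tg2 (in Kelvin)
Tg1 = 264.15 K, Tg2 = 375.15 K
1/Tg = 0.42/264.15 + 0.58/375.15
Tg = 318.9 K


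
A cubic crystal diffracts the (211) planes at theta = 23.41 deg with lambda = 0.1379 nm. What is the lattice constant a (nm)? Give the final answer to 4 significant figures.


d = lambda / (2*sin(theta))
d = 0.1379 / (2*sin(23.41 deg))
d = 0.173543 nm
a = d * sqrt(h^2+k^2+l^2) = 0.173543 * sqrt(6)
a = 0.4251 nm


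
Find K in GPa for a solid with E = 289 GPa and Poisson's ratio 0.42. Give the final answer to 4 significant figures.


K = E / (3*(1-2*nu))
K = 289 / (3*(1-2*0.42))
K = 602.1 GPa


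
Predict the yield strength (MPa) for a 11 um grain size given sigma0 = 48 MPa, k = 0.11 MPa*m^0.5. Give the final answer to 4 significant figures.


sigma_y = sigma0 + k / sqrt(d)
d = 11 um = 1.1e-05 m
sigma_y = 48 + 0.11 / sqrt(1.1e-05)
sigma_y = 81.17 MPa


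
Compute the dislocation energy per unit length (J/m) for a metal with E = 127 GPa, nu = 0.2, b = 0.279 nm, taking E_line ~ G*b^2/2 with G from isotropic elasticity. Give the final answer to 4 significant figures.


Step 1: G = E / (2*(1+nu))
G = 127 / (2*(1+0.2)) = 52.9167 GPa = 5.29167e+10 Pa
Step 2: E_line = G*b^2/2
b = 0.279 nm = 2.79e-10 m
E_line = 0.5 * 5.29167e+10 * (2.79e-10)^2 = 2.06e-09 J/m


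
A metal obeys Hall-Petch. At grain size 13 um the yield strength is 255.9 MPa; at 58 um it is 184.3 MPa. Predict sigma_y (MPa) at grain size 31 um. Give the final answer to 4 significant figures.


sigma_y = sigma0 + k / sqrt(d)
1/sqrt(d1) = 1/sqrt(1.3e-05) = 277.35;  1/sqrt(d2) = 131.306
k = (sigma1 - sigma2) / (1/sqrt(d1) - 1/sqrt(d2)) = (255.9 - 184.3) / (277.35 - 131.306) = 0.490264 MPa*m^0.5
sigma0 = sigma1 - k/sqrt(d1) = 255.9 - 0.490264*277.35 = 119.925 MPa
sigma_y(d3) = 119.925 + 0.490264 / sqrt(3.1e-05) = 208 MPa


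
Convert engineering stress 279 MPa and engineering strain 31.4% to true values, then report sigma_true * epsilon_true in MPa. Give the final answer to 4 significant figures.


sigma_true = sigma_eng * (1 + epsilon_eng)
sigma_true = 279 * (1 + 0.314) = 366.606 MPa
epsilon_true = ln(1 + epsilon_eng)
epsilon_true = ln(1 + 0.314) = 0.273076
sigma_true * epsilon_true = 366.606 * 0.273076 = 100.1 MPa


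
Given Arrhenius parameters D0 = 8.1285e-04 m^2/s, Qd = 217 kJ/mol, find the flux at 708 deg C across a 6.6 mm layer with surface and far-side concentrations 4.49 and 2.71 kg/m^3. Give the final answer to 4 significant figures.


Step 1: D = D0 * exp(-Qd/(R*T))
T = 708 + 273.15 = 981.15 K
D = 8.1285e-04 * exp(-217e3 / (8.314 * 981.15)) = 2.27462e-15 m^2/s
Step 2: J = D * (C1 - C2) / dx
J = 2.27462e-15 * (4.49 - 2.71) / 6.6e-03
J = 6.135e-13 kg/(m^2*s)


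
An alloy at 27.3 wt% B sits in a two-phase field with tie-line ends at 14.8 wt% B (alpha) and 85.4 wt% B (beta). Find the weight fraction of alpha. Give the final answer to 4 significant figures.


f_alpha = (C_beta - C0) / (C_beta - C_alpha)
f_alpha = (85.4 - 27.3) / (85.4 - 14.8)
f_alpha = 0.8229


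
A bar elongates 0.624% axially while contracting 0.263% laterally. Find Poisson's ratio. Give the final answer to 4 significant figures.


nu = -epsilon_lat / epsilon_axial
Lateral strain is contraction (negative), so using magnitudes:
nu = 0.263 / 0.624
nu = 0.4215


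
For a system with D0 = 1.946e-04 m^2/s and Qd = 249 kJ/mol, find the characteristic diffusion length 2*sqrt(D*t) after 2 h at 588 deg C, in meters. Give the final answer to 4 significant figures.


Step 1: D = D0 * exp(-Qd/(R*T))
T = 861.15 K
D = 1.946e-04 * exp(-249e3 / (8.314 * 861.15)) = 1.53124e-19 m^2/s
Step 2: L = 2*sqrt(D*t)
t = 2 h = 7200 s
L = 2*sqrt(1.53124e-19 * 7200) = 6.641e-08 m


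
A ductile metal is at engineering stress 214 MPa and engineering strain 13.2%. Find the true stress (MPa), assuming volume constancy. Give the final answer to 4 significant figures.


sigma_true = sigma_eng * (1 + epsilon_eng)
sigma_true = 214 * (1 + 0.132)
sigma_true = 242.2 MPa


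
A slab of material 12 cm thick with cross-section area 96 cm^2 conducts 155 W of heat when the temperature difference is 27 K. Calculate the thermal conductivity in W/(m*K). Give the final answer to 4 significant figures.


k = Q*L / (A*dT)
L = 0.12 m, A = 9.6e-03 m^2
k = 155 * 0.12 / (9.6e-03 * 27)
k = 71.76 W/(m*K)


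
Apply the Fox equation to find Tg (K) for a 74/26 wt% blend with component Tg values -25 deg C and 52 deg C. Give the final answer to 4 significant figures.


1/Tg = w1/Tg1 + w2/Tg2 (in Kelvin)
Tg1 = 248.15 K, Tg2 = 325.15 K
1/Tg = 0.74/248.15 + 0.26/325.15
Tg = 264.4 K


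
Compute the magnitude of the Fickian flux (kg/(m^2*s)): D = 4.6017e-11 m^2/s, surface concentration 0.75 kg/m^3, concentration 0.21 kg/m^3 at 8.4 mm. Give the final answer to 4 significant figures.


J = -D * (dC/dx) = D * (C1 - C2) / dx
J = 4.6017e-11 * (0.75 - 0.21) / 8.4e-03
J = 2.958e-09 kg/(m^2*s)


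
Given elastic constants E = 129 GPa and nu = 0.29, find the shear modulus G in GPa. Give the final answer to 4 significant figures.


G = E / (2*(1+nu))
G = 129 / (2*(1+0.29))
G = 50 GPa


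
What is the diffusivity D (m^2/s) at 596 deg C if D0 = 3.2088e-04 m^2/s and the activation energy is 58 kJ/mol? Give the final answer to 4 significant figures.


D = D0 * exp(-Qd / (R*T))
T = 869.15 K
D = 3.2088e-04 * exp(-58e3 / (8.314 * 869.15))
D = 1.048e-07 m^2/s


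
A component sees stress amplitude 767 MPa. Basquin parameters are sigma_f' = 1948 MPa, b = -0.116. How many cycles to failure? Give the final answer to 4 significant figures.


sigma_a = sigma_f' * (2*Nf)^b
2*Nf = (sigma_a / sigma_f')^(1/b)
2*Nf = (767 / 1948)^(1/-0.116)
2*Nf = 3087.45
Nf = 1544 cycles


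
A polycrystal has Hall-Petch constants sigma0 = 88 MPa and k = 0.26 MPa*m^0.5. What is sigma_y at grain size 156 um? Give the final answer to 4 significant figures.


sigma_y = sigma0 + k / sqrt(d)
d = 156 um = 1.56e-04 m
sigma_y = 88 + 0.26 / sqrt(1.56e-04)
sigma_y = 108.8 MPa


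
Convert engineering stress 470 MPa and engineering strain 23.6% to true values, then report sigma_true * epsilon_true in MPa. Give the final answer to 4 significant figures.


sigma_true = sigma_eng * (1 + epsilon_eng)
sigma_true = 470 * (1 + 0.236) = 580.92 MPa
epsilon_true = ln(1 + epsilon_eng)
epsilon_true = ln(1 + 0.236) = 0.21188
sigma_true * epsilon_true = 580.92 * 0.21188 = 123.1 MPa


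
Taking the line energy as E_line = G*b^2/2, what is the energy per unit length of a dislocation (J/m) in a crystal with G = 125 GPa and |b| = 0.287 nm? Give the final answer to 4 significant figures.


E = G*b^2/2
b = 0.287 nm = 2.87e-10 m
G = 125 GPa = 1.25e+11 Pa
E = 0.5 * 1.25e+11 * (2.87e-10)^2
E = 5.148e-09 J/m


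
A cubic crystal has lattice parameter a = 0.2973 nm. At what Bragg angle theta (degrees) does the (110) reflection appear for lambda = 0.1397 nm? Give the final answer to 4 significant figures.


d = a / sqrt(h^2+k^2+l^2)
d = 0.2973 / sqrt(2) = 0.210223 nm
lambda = 2*d*sin(theta)  =>  sin(theta) = lambda / (2*d)
sin(theta) = 0.1397 / (2 * 0.210223) = 0.332266
theta = 19.41 deg


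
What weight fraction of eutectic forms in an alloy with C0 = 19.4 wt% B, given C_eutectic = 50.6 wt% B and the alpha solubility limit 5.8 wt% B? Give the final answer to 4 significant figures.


f_primary = (C_e - C0) / (C_e - C_alpha_max)
f_primary = (50.6 - 19.4) / (50.6 - 5.8)
f_primary = 0.696429
f_eutectic = 1 - 0.696429 = 0.3036


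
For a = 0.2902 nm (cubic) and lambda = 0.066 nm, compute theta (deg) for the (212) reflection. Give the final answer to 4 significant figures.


d = a / sqrt(h^2+k^2+l^2)
d = 0.2902 / sqrt(9) = 0.0967333 nm
lambda = 2*d*sin(theta)  =>  sin(theta) = lambda / (2*d)
sin(theta) = 0.066 / (2 * 0.0967333) = 0.341144
theta = 19.95 deg


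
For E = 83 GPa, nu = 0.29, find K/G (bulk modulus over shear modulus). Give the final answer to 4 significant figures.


G = E / (2*(1+nu))
G = 83 / (2*(1+0.29)) = 32.1705 GPa
K = E / (3*(1-2*nu))
K = 83 / (3*(1-2*0.29)) = 65.873 GPa
K/G = 65.873 / 32.1705 = 2.048


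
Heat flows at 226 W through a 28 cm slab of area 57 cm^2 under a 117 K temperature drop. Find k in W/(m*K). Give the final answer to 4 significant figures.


k = Q*L / (A*dT)
L = 0.28 m, A = 5.7e-03 m^2
k = 226 * 0.28 / (5.7e-03 * 117)
k = 94.89 W/(m*K)


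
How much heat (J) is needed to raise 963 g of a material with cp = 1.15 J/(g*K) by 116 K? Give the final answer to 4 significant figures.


Q = m * cp * dT
Q = 963 * 1.15 * 116
Q = 128500 J


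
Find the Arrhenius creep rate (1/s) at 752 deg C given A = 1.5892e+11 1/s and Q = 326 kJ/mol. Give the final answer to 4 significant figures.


rate = A * exp(-Q / (R*T))
T = 752 + 273.15 = 1025.15 K
rate = 1.5892e+11 * exp(-326e3 / (8.314 * 1025.15))
rate = 3.889e-06 1/s


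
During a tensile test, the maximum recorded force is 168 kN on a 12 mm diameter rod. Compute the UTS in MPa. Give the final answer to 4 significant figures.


A0 = pi*(d/2)^2 = pi*(12/2)^2 = 113.097 mm^2
UTS = F_max / A0 = 168*1000 / 113.097
UTS = 1485 MPa


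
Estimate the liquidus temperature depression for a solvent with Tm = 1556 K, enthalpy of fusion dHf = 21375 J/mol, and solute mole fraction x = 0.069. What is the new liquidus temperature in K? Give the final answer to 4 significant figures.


dT = R*Tm^2*x / dHf
dT = 8.314 * 1556^2 * 0.069 / 21375
dT = 64.9789 K
T_new = 1556 - 64.9789 = 1491 K


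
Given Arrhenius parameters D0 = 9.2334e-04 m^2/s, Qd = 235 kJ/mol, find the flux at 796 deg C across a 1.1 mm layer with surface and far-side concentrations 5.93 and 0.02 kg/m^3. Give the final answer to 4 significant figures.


Step 1: D = D0 * exp(-Qd/(R*T))
T = 796 + 273.15 = 1069.15 K
D = 9.2334e-04 * exp(-235e3 / (8.314 * 1069.15)) = 3.04602e-15 m^2/s
Step 2: J = D * (C1 - C2) / dx
J = 3.04602e-15 * (5.93 - 0.02) / 1.1e-03
J = 1.637e-11 kg/(m^2*s)


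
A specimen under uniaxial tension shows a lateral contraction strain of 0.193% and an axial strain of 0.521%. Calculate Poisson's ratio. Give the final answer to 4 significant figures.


nu = -epsilon_lat / epsilon_axial
Lateral strain is contraction (negative), so using magnitudes:
nu = 0.193 / 0.521
nu = 0.3704


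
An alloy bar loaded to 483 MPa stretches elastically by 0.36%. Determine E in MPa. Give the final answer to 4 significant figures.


E = sigma / epsilon
epsilon = 0.36% = 3.6e-03
E = 483 / 3.6e-03
E = 134200 MPa


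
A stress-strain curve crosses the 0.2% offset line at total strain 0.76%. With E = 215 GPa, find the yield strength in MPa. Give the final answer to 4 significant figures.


Offset strain = 0.002
Elastic strain at yield = total_strain - offset = 7.6e-03 - 0.002 = 5.6e-03
sigma_y = E * elastic_strain = 215000 * 5.6e-03
sigma_y = 1204 MPa


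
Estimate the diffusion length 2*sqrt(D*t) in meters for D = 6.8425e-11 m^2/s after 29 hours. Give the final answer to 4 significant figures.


t = 29 hr = 104400 s
Diffusion length = 2*sqrt(D*t)
= 2*sqrt(6.8425e-11 * 104400)
= 5.345e-03 m


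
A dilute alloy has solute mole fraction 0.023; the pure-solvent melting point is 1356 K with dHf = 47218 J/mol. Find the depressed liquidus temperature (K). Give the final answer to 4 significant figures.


dT = R*Tm^2*x / dHf
dT = 8.314 * 1356^2 * 0.023 / 47218
dT = 7.44646 K
T_new = 1356 - 7.44646 = 1349 K


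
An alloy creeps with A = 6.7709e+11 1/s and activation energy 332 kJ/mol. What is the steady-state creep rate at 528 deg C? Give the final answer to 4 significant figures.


rate = A * exp(-Q / (R*T))
T = 528 + 273.15 = 801.15 K
rate = 6.7709e+11 * exp(-332e3 / (8.314 * 801.15))
rate = 1.526e-10 1/s


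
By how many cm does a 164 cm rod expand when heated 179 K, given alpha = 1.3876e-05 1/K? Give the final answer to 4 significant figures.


dL = L0 * alpha * dT
dL = 164 * 1.3876e-05 * 179
dL = 0.4073 cm


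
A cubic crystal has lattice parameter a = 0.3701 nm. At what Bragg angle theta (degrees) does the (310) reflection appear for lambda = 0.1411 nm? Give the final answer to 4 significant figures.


d = a / sqrt(h^2+k^2+l^2)
d = 0.3701 / sqrt(10) = 0.117036 nm
lambda = 2*d*sin(theta)  =>  sin(theta) = lambda / (2*d)
sin(theta) = 0.1411 / (2 * 0.117036) = 0.602807
theta = 37.07 deg


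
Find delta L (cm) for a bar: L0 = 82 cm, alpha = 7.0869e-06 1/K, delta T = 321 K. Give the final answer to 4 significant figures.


dL = L0 * alpha * dT
dL = 82 * 7.0869e-06 * 321
dL = 0.1865 cm


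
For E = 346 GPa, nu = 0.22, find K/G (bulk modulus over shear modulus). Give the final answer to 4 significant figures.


G = E / (2*(1+nu))
G = 346 / (2*(1+0.22)) = 141.803 GPa
K = E / (3*(1-2*nu))
K = 346 / (3*(1-2*0.22)) = 205.952 GPa
K/G = 205.952 / 141.803 = 1.452


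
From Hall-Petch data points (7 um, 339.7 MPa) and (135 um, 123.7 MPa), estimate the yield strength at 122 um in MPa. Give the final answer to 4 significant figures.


sigma_y = sigma0 + k / sqrt(d)
1/sqrt(d1) = 1/sqrt(7e-06) = 377.964;  1/sqrt(d2) = 86.0663
k = (sigma1 - sigma2) / (1/sqrt(d1) - 1/sqrt(d2)) = (339.7 - 123.7) / (377.964 - 86.0663) = 0.739984 MPa*m^0.5
sigma0 = sigma1 - k/sqrt(d1) = 339.7 - 0.739984*377.964 = 60.0123 MPa
sigma_y(d3) = 60.0123 + 0.739984 / sqrt(1.22e-04) = 127 MPa


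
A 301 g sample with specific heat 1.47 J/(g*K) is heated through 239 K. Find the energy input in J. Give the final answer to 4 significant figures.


Q = m * cp * dT
Q = 301 * 1.47 * 239
Q = 105800 J


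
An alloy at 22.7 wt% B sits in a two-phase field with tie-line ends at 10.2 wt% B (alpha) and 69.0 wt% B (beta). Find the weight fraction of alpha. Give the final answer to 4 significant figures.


f_alpha = (C_beta - C0) / (C_beta - C_alpha)
f_alpha = (69.0 - 22.7) / (69.0 - 10.2)
f_alpha = 0.7874


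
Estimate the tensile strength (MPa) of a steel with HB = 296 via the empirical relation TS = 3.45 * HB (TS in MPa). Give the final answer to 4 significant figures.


TS (MPa) = 3.45 * HB
TS = 3.45 * 296
TS = 1021 MPa


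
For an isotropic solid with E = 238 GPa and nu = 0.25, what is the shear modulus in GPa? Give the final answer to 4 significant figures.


G = E / (2*(1+nu))
G = 238 / (2*(1+0.25))
G = 95.2 GPa


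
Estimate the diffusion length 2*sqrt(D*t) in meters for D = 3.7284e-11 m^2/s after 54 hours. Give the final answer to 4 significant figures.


t = 54 hr = 194400 s
Diffusion length = 2*sqrt(D*t)
= 2*sqrt(3.7284e-11 * 194400)
= 5.384e-03 m


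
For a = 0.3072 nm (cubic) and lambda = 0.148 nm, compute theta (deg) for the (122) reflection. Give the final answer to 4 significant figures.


d = a / sqrt(h^2+k^2+l^2)
d = 0.3072 / sqrt(9) = 0.1024 nm
lambda = 2*d*sin(theta)  =>  sin(theta) = lambda / (2*d)
sin(theta) = 0.148 / (2 * 0.1024) = 0.722656
theta = 46.27 deg


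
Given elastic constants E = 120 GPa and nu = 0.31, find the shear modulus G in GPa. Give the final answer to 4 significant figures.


G = E / (2*(1+nu))
G = 120 / (2*(1+0.31))
G = 45.8 GPa


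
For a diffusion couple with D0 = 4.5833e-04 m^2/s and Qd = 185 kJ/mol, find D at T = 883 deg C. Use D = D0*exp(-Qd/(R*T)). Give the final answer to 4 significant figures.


D = D0 * exp(-Qd / (R*T))
T = 1156.15 K
D = 4.5833e-04 * exp(-185e3 / (8.314 * 1156.15))
D = 2.007e-12 m^2/s


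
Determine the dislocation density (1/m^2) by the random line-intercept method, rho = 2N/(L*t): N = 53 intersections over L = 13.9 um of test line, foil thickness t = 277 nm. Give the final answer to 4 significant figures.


rho = 2N / (L * t)
L = 13.9 um = 1.39e-05 m, t = 277 nm = 2.77e-07 m
rho = 2 * 53 / (1.39e-05 * 2.77e-07)
rho = 2.753e+13 1/m^2


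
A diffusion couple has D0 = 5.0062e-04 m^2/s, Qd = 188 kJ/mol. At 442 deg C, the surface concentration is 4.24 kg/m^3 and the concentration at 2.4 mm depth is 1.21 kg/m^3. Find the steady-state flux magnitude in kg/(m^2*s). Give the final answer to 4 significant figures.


Step 1: D = D0 * exp(-Qd/(R*T))
T = 442 + 273.15 = 715.15 K
D = 5.0062e-04 * exp(-188e3 / (8.314 * 715.15)) = 9.27834e-18 m^2/s
Step 2: J = D * (C1 - C2) / dx
J = 9.27834e-18 * (4.24 - 1.21) / 2.4e-03
J = 1.171e-14 kg/(m^2*s)


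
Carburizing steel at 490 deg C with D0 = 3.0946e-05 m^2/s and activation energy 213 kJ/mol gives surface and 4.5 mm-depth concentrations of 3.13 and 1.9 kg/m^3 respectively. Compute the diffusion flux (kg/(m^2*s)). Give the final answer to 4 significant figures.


Step 1: D = D0 * exp(-Qd/(R*T))
T = 490 + 273.15 = 763.15 K
D = 3.0946e-05 * exp(-213e3 / (8.314 * 763.15)) = 8.14815e-20 m^2/s
Step 2: J = D * (C1 - C2) / dx
J = 8.14815e-20 * (3.13 - 1.9) / 4.5e-03
J = 2.227e-17 kg/(m^2*s)


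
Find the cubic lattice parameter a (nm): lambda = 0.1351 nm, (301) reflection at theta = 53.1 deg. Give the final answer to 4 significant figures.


d = lambda / (2*sin(theta))
d = 0.1351 / (2*sin(53.1 deg))
d = 0.0844708 nm
a = d * sqrt(h^2+k^2+l^2) = 0.0844708 * sqrt(10)
a = 0.2671 nm


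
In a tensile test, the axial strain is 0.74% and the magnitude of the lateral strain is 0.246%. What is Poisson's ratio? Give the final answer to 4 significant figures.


nu = -epsilon_lat / epsilon_axial
Lateral strain is contraction (negative), so using magnitudes:
nu = 0.246 / 0.74
nu = 0.3324


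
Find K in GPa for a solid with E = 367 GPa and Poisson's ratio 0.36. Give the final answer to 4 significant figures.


K = E / (3*(1-2*nu))
K = 367 / (3*(1-2*0.36))
K = 436.9 GPa


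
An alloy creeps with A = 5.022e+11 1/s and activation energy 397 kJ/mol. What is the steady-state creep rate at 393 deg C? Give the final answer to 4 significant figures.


rate = A * exp(-Q / (R*T))
T = 393 + 273.15 = 666.15 K
rate = 5.022e+11 * exp(-397e3 / (8.314 * 666.15))
rate = 3.714e-20 1/s


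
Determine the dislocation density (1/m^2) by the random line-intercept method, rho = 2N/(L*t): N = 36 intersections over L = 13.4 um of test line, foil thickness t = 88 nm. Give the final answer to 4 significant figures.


rho = 2N / (L * t)
L = 13.4 um = 1.34e-05 m, t = 88 nm = 8.8e-08 m
rho = 2 * 36 / (1.34e-05 * 8.8e-08)
rho = 6.106e+13 1/m^2


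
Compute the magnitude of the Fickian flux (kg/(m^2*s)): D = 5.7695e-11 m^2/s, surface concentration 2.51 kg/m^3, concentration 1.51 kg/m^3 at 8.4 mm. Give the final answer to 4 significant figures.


J = -D * (dC/dx) = D * (C1 - C2) / dx
J = 5.7695e-11 * (2.51 - 1.51) / 8.4e-03
J = 6.868e-09 kg/(m^2*s)


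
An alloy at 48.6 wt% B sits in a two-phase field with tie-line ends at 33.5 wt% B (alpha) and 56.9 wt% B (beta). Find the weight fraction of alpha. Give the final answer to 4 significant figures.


f_alpha = (C_beta - C0) / (C_beta - C_alpha)
f_alpha = (56.9 - 48.6) / (56.9 - 33.5)
f_alpha = 0.3547


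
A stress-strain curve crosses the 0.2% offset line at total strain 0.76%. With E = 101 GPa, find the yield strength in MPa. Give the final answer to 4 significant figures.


Offset strain = 0.002
Elastic strain at yield = total_strain - offset = 7.6e-03 - 0.002 = 5.6e-03
sigma_y = E * elastic_strain = 101000 * 5.6e-03
sigma_y = 565.6 MPa


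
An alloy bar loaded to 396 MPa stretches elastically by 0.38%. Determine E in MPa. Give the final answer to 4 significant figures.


E = sigma / epsilon
epsilon = 0.38% = 3.8e-03
E = 396 / 3.8e-03
E = 104200 MPa


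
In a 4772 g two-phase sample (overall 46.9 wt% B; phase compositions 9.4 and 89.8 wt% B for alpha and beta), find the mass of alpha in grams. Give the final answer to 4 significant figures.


f_alpha = (C_beta - C0) / (C_beta - C_alpha)
f_alpha = (89.8 - 46.9) / (89.8 - 9.4) = 0.533582
m_alpha = f_alpha * m_total = 0.533582 * 4772 = 2546 g


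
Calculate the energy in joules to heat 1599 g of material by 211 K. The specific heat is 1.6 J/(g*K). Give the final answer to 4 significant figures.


Q = m * cp * dT
Q = 1599 * 1.6 * 211
Q = 539800 J


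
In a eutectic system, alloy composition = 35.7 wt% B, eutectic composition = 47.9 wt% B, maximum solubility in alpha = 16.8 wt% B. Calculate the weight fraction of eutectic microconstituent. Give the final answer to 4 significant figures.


f_primary = (C_e - C0) / (C_e - C_alpha_max)
f_primary = (47.9 - 35.7) / (47.9 - 16.8)
f_primary = 0.392283
f_eutectic = 1 - 0.392283 = 0.6077


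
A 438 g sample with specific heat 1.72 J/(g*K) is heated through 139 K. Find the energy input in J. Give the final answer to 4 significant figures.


Q = m * cp * dT
Q = 438 * 1.72 * 139
Q = 104700 J


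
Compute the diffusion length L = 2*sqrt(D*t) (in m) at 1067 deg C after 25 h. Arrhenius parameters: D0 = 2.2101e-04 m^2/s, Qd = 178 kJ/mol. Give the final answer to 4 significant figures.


Step 1: D = D0 * exp(-Qd/(R*T))
T = 1340.15 K
D = 2.2101e-04 * exp(-178e3 / (8.314 * 1340.15)) = 2.54863e-11 m^2/s
Step 2: L = 2*sqrt(D*t)
t = 25 h = 90000 s
L = 2*sqrt(2.54863e-11 * 90000) = 3.029e-03 m


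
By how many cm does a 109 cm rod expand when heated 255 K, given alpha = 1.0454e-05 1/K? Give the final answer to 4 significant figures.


dL = L0 * alpha * dT
dL = 109 * 1.0454e-05 * 255
dL = 0.2906 cm


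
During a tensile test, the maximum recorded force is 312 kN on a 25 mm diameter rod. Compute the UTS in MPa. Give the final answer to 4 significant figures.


A0 = pi*(d/2)^2 = pi*(25/2)^2 = 490.874 mm^2
UTS = F_max / A0 = 312*1000 / 490.874
UTS = 635.6 MPa


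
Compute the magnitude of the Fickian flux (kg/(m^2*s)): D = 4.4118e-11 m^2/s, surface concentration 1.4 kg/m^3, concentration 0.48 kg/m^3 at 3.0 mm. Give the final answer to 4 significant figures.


J = -D * (dC/dx) = D * (C1 - C2) / dx
J = 4.4118e-11 * (1.4 - 0.48) / 3e-03
J = 1.353e-08 kg/(m^2*s)


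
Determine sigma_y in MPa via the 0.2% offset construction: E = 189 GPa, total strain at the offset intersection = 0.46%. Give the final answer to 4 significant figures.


Offset strain = 0.002
Elastic strain at yield = total_strain - offset = 4.6e-03 - 0.002 = 2.6e-03
sigma_y = E * elastic_strain = 189000 * 2.6e-03
sigma_y = 491.4 MPa


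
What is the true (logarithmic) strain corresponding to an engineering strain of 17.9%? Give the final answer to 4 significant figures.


epsilon_true = ln(1 + epsilon_eng)
epsilon_true = ln(1 + 0.179)
epsilon_true = 0.1647


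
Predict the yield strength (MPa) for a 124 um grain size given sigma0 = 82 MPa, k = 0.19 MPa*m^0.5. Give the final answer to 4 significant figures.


sigma_y = sigma0 + k / sqrt(d)
d = 124 um = 1.24e-04 m
sigma_y = 82 + 0.19 / sqrt(1.24e-04)
sigma_y = 99.06 MPa


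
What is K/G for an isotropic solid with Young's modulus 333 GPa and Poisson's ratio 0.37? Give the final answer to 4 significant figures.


G = E / (2*(1+nu))
G = 333 / (2*(1+0.37)) = 121.533 GPa
K = E / (3*(1-2*nu))
K = 333 / (3*(1-2*0.37)) = 426.923 GPa
K/G = 426.923 / 121.533 = 3.513


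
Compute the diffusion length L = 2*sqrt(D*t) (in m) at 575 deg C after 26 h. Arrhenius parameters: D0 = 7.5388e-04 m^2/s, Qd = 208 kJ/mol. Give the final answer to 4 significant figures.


Step 1: D = D0 * exp(-Qd/(R*T))
T = 848.15 K
D = 7.5388e-04 * exp(-208e3 / (8.314 * 848.15)) = 1.16637e-16 m^2/s
Step 2: L = 2*sqrt(D*t)
t = 26 h = 93600 s
L = 2*sqrt(1.16637e-16 * 93600) = 6.608e-06 m


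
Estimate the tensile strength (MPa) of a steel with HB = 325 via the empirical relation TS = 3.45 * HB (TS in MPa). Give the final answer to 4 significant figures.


TS (MPa) = 3.45 * HB
TS = 3.45 * 325
TS = 1121 MPa


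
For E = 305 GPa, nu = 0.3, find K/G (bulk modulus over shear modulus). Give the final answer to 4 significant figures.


G = E / (2*(1+nu))
G = 305 / (2*(1+0.3)) = 117.308 GPa
K = E / (3*(1-2*nu))
K = 305 / (3*(1-2*0.3)) = 254.167 GPa
K/G = 254.167 / 117.308 = 2.167


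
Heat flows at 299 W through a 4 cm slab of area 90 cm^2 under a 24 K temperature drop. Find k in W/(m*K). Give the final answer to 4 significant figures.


k = Q*L / (A*dT)
L = 0.04 m, A = 9e-03 m^2
k = 299 * 0.04 / (9e-03 * 24)
k = 55.37 W/(m*K)


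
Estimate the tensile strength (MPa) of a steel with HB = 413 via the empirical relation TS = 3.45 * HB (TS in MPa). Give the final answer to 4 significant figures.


TS (MPa) = 3.45 * HB
TS = 3.45 * 413
TS = 1425 MPa


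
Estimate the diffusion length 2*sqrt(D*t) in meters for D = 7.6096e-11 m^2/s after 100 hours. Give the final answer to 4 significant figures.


t = 100 hr = 360000 s
Diffusion length = 2*sqrt(D*t)
= 2*sqrt(7.6096e-11 * 360000)
= 0.01047 m


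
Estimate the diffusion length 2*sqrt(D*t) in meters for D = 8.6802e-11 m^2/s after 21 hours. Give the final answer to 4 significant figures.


t = 21 hr = 75600 s
Diffusion length = 2*sqrt(D*t)
= 2*sqrt(8.6802e-11 * 75600)
= 5.123e-03 m


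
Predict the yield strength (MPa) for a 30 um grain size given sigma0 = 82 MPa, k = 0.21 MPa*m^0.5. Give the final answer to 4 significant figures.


sigma_y = sigma0 + k / sqrt(d)
d = 30 um = 3e-05 m
sigma_y = 82 + 0.21 / sqrt(3e-05)
sigma_y = 120.3 MPa


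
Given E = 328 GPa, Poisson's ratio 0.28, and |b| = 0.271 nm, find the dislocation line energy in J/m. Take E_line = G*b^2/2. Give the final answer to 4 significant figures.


Step 1: G = E / (2*(1+nu))
G = 328 / (2*(1+0.28)) = 128.125 GPa = 1.28125e+11 Pa
Step 2: E_line = G*b^2/2
b = 0.271 nm = 2.71e-10 m
E_line = 0.5 * 1.28125e+11 * (2.71e-10)^2 = 4.705e-09 J/m


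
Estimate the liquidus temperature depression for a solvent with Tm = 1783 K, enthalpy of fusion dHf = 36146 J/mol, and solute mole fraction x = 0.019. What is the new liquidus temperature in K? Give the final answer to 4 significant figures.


dT = R*Tm^2*x / dHf
dT = 8.314 * 1783^2 * 0.019 / 36146
dT = 13.8933 K
T_new = 1783 - 13.8933 = 1769 K


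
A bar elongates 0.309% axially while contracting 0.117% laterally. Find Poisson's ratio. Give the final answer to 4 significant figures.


nu = -epsilon_lat / epsilon_axial
Lateral strain is contraction (negative), so using magnitudes:
nu = 0.117 / 0.309
nu = 0.3786


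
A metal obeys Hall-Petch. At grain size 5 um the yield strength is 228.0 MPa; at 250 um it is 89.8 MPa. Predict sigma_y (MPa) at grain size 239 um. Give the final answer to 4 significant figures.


sigma_y = sigma0 + k / sqrt(d)
1/sqrt(d1) = 1/sqrt(5e-06) = 447.214;  1/sqrt(d2) = 63.2456
k = (sigma1 - sigma2) / (1/sqrt(d1) - 1/sqrt(d2)) = (228.0 - 89.8) / (447.214 - 63.2456) = 0.359926 MPa*m^0.5
sigma0 = sigma1 - k/sqrt(d1) = 228.0 - 0.359926*447.214 = 67.0363 MPa
sigma_y(d3) = 67.0363 + 0.359926 / sqrt(2.39e-04) = 90.32 MPa


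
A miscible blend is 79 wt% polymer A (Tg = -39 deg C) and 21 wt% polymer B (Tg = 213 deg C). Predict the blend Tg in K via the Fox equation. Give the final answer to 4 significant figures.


1/Tg = w1/Tg1 + w2/Tg2 (in Kelvin)
Tg1 = 234.15 K, Tg2 = 486.15 K
1/Tg = 0.79/234.15 + 0.21/486.15
Tg = 262.8 K


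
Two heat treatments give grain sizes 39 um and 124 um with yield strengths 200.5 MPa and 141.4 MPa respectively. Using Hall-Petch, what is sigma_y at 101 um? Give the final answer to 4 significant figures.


sigma_y = sigma0 + k / sqrt(d)
1/sqrt(d1) = 1/sqrt(3.9e-05) = 160.128;  1/sqrt(d2) = 89.8027
k = (sigma1 - sigma2) / (1/sqrt(d1) - 1/sqrt(d2)) = (200.5 - 141.4) / (160.128 - 89.8027) = 0.840378 MPa*m^0.5
sigma0 = sigma1 - k/sqrt(d1) = 200.5 - 0.840378*160.128 = 65.9318 MPa
sigma_y(d3) = 65.9318 + 0.840378 / sqrt(1.01e-04) = 149.6 MPa


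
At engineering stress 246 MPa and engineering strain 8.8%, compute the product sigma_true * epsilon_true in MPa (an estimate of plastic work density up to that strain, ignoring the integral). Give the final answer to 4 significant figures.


sigma_true = sigma_eng * (1 + epsilon_eng)
sigma_true = 246 * (1 + 0.088) = 267.648 MPa
epsilon_true = ln(1 + epsilon_eng)
epsilon_true = ln(1 + 0.088) = 0.0843411
sigma_true * epsilon_true = 267.648 * 0.0843411 = 22.57 MPa


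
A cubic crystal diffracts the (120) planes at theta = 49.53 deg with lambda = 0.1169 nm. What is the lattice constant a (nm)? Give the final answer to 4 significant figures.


d = lambda / (2*sin(theta))
d = 0.1169 / (2*sin(49.53 deg))
d = 0.0768325 nm
a = d * sqrt(h^2+k^2+l^2) = 0.0768325 * sqrt(5)
a = 0.1718 nm


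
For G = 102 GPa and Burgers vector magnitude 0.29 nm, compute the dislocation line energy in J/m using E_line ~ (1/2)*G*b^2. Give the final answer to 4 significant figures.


E = G*b^2/2
b = 0.29 nm = 2.9e-10 m
G = 102 GPa = 1.02e+11 Pa
E = 0.5 * 1.02e+11 * (2.9e-10)^2
E = 4.289e-09 J/m


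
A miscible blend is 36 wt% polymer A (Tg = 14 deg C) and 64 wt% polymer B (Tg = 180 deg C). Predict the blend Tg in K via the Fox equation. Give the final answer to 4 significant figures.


1/Tg = w1/Tg1 + w2/Tg2 (in Kelvin)
Tg1 = 287.15 K, Tg2 = 453.15 K
1/Tg = 0.36/287.15 + 0.64/453.15
Tg = 375.1 K


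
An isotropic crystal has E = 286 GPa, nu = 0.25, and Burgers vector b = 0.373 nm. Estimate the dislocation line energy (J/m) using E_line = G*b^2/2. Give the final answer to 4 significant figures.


Step 1: G = E / (2*(1+nu))
G = 286 / (2*(1+0.25)) = 114.4 GPa = 1.144e+11 Pa
Step 2: E_line = G*b^2/2
b = 0.373 nm = 3.73e-10 m
E_line = 0.5 * 1.144e+11 * (3.73e-10)^2 = 7.958e-09 J/m


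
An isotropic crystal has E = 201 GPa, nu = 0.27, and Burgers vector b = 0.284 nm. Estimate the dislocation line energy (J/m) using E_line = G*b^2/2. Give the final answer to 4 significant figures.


Step 1: G = E / (2*(1+nu))
G = 201 / (2*(1+0.27)) = 79.1339 GPa = 7.91339e+10 Pa
Step 2: E_line = G*b^2/2
b = 0.284 nm = 2.84e-10 m
E_line = 0.5 * 7.91339e+10 * (2.84e-10)^2 = 3.191e-09 J/m


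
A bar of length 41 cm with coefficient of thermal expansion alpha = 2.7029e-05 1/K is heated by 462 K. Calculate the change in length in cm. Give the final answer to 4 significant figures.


dL = L0 * alpha * dT
dL = 41 * 2.7029e-05 * 462
dL = 0.512 cm


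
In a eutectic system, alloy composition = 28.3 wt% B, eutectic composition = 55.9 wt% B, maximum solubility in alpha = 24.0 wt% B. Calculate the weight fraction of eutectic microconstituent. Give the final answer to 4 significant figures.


f_primary = (C_e - C0) / (C_e - C_alpha_max)
f_primary = (55.9 - 28.3) / (55.9 - 24.0)
f_primary = 0.865204
f_eutectic = 1 - 0.865204 = 0.1348


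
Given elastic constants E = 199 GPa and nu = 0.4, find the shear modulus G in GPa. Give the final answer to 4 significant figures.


G = E / (2*(1+nu))
G = 199 / (2*(1+0.4))
G = 71.07 GPa


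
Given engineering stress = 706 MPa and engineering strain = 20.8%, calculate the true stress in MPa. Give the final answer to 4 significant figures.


sigma_true = sigma_eng * (1 + epsilon_eng)
sigma_true = 706 * (1 + 0.208)
sigma_true = 852.8 MPa


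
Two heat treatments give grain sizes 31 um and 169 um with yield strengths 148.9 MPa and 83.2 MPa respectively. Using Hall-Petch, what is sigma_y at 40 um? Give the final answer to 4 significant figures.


sigma_y = sigma0 + k / sqrt(d)
1/sqrt(d1) = 1/sqrt(3.1e-05) = 179.605;  1/sqrt(d2) = 76.9231
k = (sigma1 - sigma2) / (1/sqrt(d1) - 1/sqrt(d2)) = (148.9 - 83.2) / (179.605 - 76.9231) = 0.639838 MPa*m^0.5
sigma0 = sigma1 - k/sqrt(d1) = 148.9 - 0.639838*179.605 = 33.9817 MPa
sigma_y(d3) = 33.9817 + 0.639838 / sqrt(4e-05) = 135.1 MPa


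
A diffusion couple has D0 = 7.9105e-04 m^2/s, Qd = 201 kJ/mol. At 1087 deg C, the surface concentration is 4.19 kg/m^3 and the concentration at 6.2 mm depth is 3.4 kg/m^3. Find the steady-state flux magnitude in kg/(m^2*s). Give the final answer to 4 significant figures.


Step 1: D = D0 * exp(-Qd/(R*T))
T = 1087 + 273.15 = 1360.15 K
D = 7.9105e-04 * exp(-201e3 / (8.314 * 1360.15)) = 1.5094e-11 m^2/s
Step 2: J = D * (C1 - C2) / dx
J = 1.5094e-11 * (4.19 - 3.4) / 6.2e-03
J = 1.923e-09 kg/(m^2*s)


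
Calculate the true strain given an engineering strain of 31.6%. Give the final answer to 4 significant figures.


epsilon_true = ln(1 + epsilon_eng)
epsilon_true = ln(1 + 0.316)
epsilon_true = 0.2746


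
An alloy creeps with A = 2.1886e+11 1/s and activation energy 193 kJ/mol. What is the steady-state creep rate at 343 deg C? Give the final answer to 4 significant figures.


rate = A * exp(-Q / (R*T))
T = 343 + 273.15 = 616.15 K
rate = 2.1886e+11 * exp(-193e3 / (8.314 * 616.15))
rate = 9.502e-06 1/s


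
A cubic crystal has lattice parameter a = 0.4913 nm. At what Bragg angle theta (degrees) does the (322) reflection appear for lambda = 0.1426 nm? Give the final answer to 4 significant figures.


d = a / sqrt(h^2+k^2+l^2)
d = 0.4913 / sqrt(17) = 0.119158 nm
lambda = 2*d*sin(theta)  =>  sin(theta) = lambda / (2*d)
sin(theta) = 0.1426 / (2 * 0.119158) = 0.598366
theta = 36.75 deg


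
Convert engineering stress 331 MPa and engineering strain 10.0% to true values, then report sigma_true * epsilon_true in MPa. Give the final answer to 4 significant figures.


sigma_true = sigma_eng * (1 + epsilon_eng)
sigma_true = 331 * (1 + 0.1) = 364.1 MPa
epsilon_true = ln(1 + epsilon_eng)
epsilon_true = ln(1 + 0.1) = 0.0953102
sigma_true * epsilon_true = 364.1 * 0.0953102 = 34.7 MPa


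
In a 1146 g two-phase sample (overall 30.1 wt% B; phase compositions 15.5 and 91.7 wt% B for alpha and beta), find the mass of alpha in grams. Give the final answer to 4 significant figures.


f_alpha = (C_beta - C0) / (C_beta - C_alpha)
f_alpha = (91.7 - 30.1) / (91.7 - 15.5) = 0.808399
m_alpha = f_alpha * m_total = 0.808399 * 1146 = 926.4 g


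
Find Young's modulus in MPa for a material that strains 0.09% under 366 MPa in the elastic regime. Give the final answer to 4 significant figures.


E = sigma / epsilon
epsilon = 0.09% = 9e-04
E = 366 / 9e-04
E = 406700 MPa


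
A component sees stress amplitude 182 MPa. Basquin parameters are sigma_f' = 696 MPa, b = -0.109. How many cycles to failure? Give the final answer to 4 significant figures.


sigma_a = sigma_f' * (2*Nf)^b
2*Nf = (sigma_a / sigma_f')^(1/b)
2*Nf = (182 / 696)^(1/-0.109)
2*Nf = 220996
Nf = 110500 cycles


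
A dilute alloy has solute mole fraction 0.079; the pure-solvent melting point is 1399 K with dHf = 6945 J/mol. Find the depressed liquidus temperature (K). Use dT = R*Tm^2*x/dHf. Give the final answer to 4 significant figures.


dT = R*Tm^2*x / dHf
dT = 8.314 * 1399^2 * 0.079 / 6945
dT = 185.097 K
T_new = 1399 - 185.097 = 1214 K


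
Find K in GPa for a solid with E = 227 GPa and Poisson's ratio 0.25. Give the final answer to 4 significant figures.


K = E / (3*(1-2*nu))
K = 227 / (3*(1-2*0.25))
K = 151.3 GPa


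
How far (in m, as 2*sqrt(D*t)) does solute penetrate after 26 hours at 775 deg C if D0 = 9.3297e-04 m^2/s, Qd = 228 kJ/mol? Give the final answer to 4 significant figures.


Step 1: D = D0 * exp(-Qd/(R*T))
T = 1048.15 K
D = 9.3297e-04 * exp(-228e3 / (8.314 * 1048.15)) = 4.04631e-15 m^2/s
Step 2: L = 2*sqrt(D*t)
t = 26 h = 93600 s
L = 2*sqrt(4.04631e-15 * 93600) = 3.892e-05 m


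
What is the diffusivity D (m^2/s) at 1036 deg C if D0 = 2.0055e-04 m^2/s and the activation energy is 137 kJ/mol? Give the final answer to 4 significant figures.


D = D0 * exp(-Qd / (R*T))
T = 1309.15 K
D = 2.0055e-04 * exp(-137e3 / (8.314 * 1309.15))
D = 6.851e-10 m^2/s


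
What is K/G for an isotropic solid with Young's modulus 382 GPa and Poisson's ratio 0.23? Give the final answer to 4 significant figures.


G = E / (2*(1+nu))
G = 382 / (2*(1+0.23)) = 155.285 GPa
K = E / (3*(1-2*nu))
K = 382 / (3*(1-2*0.23)) = 235.802 GPa
K/G = 235.802 / 155.285 = 1.519


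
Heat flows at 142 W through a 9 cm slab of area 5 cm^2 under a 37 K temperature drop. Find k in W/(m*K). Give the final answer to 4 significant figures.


k = Q*L / (A*dT)
L = 0.09 m, A = 5e-04 m^2
k = 142 * 0.09 / (5e-04 * 37)
k = 690.8 W/(m*K)


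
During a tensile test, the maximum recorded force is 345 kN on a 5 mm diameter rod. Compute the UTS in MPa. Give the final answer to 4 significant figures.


A0 = pi*(d/2)^2 = pi*(5/2)^2 = 19.635 mm^2
UTS = F_max / A0 = 345*1000 / 19.635
UTS = 17570 MPa


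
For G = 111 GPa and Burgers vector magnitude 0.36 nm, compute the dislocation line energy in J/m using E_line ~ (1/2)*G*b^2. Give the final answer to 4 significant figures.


E = G*b^2/2
b = 0.36 nm = 3.6e-10 m
G = 111 GPa = 1.11e+11 Pa
E = 0.5 * 1.11e+11 * (3.6e-10)^2
E = 7.193e-09 J/m


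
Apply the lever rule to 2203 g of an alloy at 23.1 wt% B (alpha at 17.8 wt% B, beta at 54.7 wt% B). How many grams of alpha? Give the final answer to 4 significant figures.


f_alpha = (C_beta - C0) / (C_beta - C_alpha)
f_alpha = (54.7 - 23.1) / (54.7 - 17.8) = 0.856369
m_alpha = f_alpha * m_total = 0.856369 * 2203 = 1887 g


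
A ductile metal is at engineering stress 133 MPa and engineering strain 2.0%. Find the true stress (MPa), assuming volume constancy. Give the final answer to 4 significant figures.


sigma_true = sigma_eng * (1 + epsilon_eng)
sigma_true = 133 * (1 + 0.02)
sigma_true = 135.7 MPa


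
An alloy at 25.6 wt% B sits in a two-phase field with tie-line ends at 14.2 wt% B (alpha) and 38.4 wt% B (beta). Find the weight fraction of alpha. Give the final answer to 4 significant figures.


f_alpha = (C_beta - C0) / (C_beta - C_alpha)
f_alpha = (38.4 - 25.6) / (38.4 - 14.2)
f_alpha = 0.5289


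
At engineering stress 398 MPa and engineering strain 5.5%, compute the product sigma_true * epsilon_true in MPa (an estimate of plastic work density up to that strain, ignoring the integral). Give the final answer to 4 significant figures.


sigma_true = sigma_eng * (1 + epsilon_eng)
sigma_true = 398 * (1 + 0.055) = 419.89 MPa
epsilon_true = ln(1 + epsilon_eng)
epsilon_true = ln(1 + 0.055) = 0.0535408
sigma_true * epsilon_true = 419.89 * 0.0535408 = 22.48 MPa


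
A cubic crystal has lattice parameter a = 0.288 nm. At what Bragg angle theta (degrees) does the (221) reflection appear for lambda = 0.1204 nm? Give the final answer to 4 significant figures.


d = a / sqrt(h^2+k^2+l^2)
d = 0.288 / sqrt(9) = 0.096 nm
lambda = 2*d*sin(theta)  =>  sin(theta) = lambda / (2*d)
sin(theta) = 0.1204 / (2 * 0.096) = 0.627083
theta = 38.84 deg
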